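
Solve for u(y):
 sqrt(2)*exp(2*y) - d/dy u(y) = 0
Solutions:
 u(y) = C1 + sqrt(2)*exp(2*y)/2


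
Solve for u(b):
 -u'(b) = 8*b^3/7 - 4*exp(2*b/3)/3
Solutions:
 u(b) = C1 - 2*b^4/7 + 2*exp(2*b/3)


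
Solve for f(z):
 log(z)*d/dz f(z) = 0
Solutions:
 f(z) = C1


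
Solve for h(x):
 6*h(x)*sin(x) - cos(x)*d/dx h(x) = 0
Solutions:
 h(x) = C1/cos(x)^6


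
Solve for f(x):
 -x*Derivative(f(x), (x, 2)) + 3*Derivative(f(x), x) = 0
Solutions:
 f(x) = C1 + C2*x^4


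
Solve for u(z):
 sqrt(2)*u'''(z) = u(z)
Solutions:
 u(z) = C3*exp(2^(5/6)*z/2) + (C1*sin(2^(5/6)*sqrt(3)*z/4) + C2*cos(2^(5/6)*sqrt(3)*z/4))*exp(-2^(5/6)*z/4)


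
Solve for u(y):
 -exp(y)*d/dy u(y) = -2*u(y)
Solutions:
 u(y) = C1*exp(-2*exp(-y))


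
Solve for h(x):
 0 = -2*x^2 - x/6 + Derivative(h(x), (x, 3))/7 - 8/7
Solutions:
 h(x) = C1 + C2*x + C3*x^2 + 7*x^5/30 + 7*x^4/144 + 4*x^3/3


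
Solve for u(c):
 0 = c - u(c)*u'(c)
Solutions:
 u(c) = -sqrt(C1 + c^2)
 u(c) = sqrt(C1 + c^2)


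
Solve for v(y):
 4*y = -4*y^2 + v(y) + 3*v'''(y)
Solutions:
 v(y) = C3*exp(-3^(2/3)*y/3) + 4*y^2 + 4*y + (C1*sin(3^(1/6)*y/2) + C2*cos(3^(1/6)*y/2))*exp(3^(2/3)*y/6)


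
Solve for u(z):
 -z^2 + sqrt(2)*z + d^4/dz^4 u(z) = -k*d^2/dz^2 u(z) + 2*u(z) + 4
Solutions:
 u(z) = C1*exp(-sqrt(2)*z*sqrt(-k - sqrt(k^2 + 8))/2) + C2*exp(sqrt(2)*z*sqrt(-k - sqrt(k^2 + 8))/2) + C3*exp(-sqrt(2)*z*sqrt(-k + sqrt(k^2 + 8))/2) + C4*exp(sqrt(2)*z*sqrt(-k + sqrt(k^2 + 8))/2) - k/2 - z^2/2 + sqrt(2)*z/2 - 2


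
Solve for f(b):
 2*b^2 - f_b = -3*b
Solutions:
 f(b) = C1 + 2*b^3/3 + 3*b^2/2


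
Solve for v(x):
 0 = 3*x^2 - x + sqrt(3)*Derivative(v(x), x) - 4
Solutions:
 v(x) = C1 - sqrt(3)*x^3/3 + sqrt(3)*x^2/6 + 4*sqrt(3)*x/3


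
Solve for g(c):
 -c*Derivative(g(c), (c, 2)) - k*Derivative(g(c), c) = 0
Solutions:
 g(c) = C1 + c^(1 - re(k))*(C2*sin(log(c)*Abs(im(k))) + C3*cos(log(c)*im(k)))


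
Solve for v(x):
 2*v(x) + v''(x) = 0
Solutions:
 v(x) = C1*sin(sqrt(2)*x) + C2*cos(sqrt(2)*x)


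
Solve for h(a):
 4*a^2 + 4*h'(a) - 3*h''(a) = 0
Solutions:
 h(a) = C1 + C2*exp(4*a/3) - a^3/3 - 3*a^2/4 - 9*a/8


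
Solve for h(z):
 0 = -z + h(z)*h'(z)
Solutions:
 h(z) = -sqrt(C1 + z^2)
 h(z) = sqrt(C1 + z^2)


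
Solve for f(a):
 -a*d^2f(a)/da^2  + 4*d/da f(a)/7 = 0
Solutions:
 f(a) = C1 + C2*a^(11/7)


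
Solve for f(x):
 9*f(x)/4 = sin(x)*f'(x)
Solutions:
 f(x) = C1*(cos(x) - 1)^(9/8)/(cos(x) + 1)^(9/8)


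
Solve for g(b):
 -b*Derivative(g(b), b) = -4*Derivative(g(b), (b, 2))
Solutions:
 g(b) = C1 + C2*erfi(sqrt(2)*b/4)


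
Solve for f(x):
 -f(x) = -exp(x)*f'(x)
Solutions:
 f(x) = C1*exp(-exp(-x))


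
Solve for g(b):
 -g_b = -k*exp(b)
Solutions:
 g(b) = C1 + k*exp(b)


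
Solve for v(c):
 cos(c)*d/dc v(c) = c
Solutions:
 v(c) = C1 + Integral(c/cos(c), c)


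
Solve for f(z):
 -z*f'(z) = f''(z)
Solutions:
 f(z) = C1 + C2*erf(sqrt(2)*z/2)


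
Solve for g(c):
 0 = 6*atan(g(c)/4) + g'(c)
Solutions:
 Integral(1/atan(_y/4), (_y, g(c))) = C1 - 6*c


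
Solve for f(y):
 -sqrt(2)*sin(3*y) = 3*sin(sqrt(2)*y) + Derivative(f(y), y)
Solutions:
 f(y) = C1 + sqrt(2)*cos(3*y)/3 + 3*sqrt(2)*cos(sqrt(2)*y)/2


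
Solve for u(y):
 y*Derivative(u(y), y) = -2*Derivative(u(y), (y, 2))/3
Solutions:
 u(y) = C1 + C2*erf(sqrt(3)*y/2)


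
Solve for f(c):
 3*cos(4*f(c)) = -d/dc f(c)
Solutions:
 f(c) = -asin((C1 + exp(24*c))/(C1 - exp(24*c)))/4 + pi/4
 f(c) = asin((C1 + exp(24*c))/(C1 - exp(24*c)))/4


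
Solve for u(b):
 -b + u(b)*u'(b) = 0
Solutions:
 u(b) = -sqrt(C1 + b^2)
 u(b) = sqrt(C1 + b^2)


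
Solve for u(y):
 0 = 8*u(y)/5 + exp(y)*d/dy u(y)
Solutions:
 u(y) = C1*exp(8*exp(-y)/5)


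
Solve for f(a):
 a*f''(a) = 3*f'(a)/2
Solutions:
 f(a) = C1 + C2*a^(5/2)


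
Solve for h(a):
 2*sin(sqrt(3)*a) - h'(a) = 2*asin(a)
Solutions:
 h(a) = C1 - 2*a*asin(a) - 2*sqrt(1 - a^2) - 2*sqrt(3)*cos(sqrt(3)*a)/3


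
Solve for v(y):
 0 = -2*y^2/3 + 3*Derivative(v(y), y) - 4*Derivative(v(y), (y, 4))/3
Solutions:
 v(y) = C1 + C4*exp(2^(1/3)*3^(2/3)*y/2) + 2*y^3/27 + (C2*sin(3*2^(1/3)*3^(1/6)*y/4) + C3*cos(3*2^(1/3)*3^(1/6)*y/4))*exp(-2^(1/3)*3^(2/3)*y/4)


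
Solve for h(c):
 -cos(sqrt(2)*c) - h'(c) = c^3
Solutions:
 h(c) = C1 - c^4/4 - sqrt(2)*sin(sqrt(2)*c)/2


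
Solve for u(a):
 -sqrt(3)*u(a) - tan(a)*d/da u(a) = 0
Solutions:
 u(a) = C1/sin(a)^(sqrt(3))


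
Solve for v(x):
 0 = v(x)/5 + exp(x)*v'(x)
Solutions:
 v(x) = C1*exp(exp(-x)/5)


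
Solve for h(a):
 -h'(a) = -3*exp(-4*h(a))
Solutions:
 h(a) = log(-I*(C1 + 12*a)^(1/4))
 h(a) = log(I*(C1 + 12*a)^(1/4))
 h(a) = log(-(C1 + 12*a)^(1/4))
 h(a) = log(C1 + 12*a)/4


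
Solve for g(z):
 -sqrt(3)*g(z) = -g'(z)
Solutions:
 g(z) = C1*exp(sqrt(3)*z)


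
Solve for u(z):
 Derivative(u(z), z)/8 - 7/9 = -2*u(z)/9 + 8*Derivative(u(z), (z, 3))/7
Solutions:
 u(z) = C1*exp(-21^(1/3)*z*(21^(1/3)/(5*sqrt(163) + 64)^(1/3) + (5*sqrt(163) + 64)^(1/3))/48)*sin(3^(1/6)*7^(1/3)*z*(-3^(2/3)*(5*sqrt(163) + 64)^(1/3) + 3*7^(1/3)/(5*sqrt(163) + 64)^(1/3))/48) + C2*exp(-21^(1/3)*z*(21^(1/3)/(5*sqrt(163) + 64)^(1/3) + (5*sqrt(163) + 64)^(1/3))/48)*cos(3^(1/6)*7^(1/3)*z*(-3^(2/3)*(5*sqrt(163) + 64)^(1/3) + 3*7^(1/3)/(5*sqrt(163) + 64)^(1/3))/48) + C3*exp(21^(1/3)*z*(21^(1/3)/(5*sqrt(163) + 64)^(1/3) + (5*sqrt(163) + 64)^(1/3))/24) + 7/2


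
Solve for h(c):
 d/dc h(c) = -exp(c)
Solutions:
 h(c) = C1 - exp(c)


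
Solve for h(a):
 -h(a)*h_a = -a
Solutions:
 h(a) = -sqrt(C1 + a^2)
 h(a) = sqrt(C1 + a^2)


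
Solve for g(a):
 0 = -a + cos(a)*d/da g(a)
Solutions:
 g(a) = C1 + Integral(a/cos(a), a)


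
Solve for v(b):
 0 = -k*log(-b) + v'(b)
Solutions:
 v(b) = C1 + b*k*log(-b) - b*k


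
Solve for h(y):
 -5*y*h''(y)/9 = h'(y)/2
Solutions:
 h(y) = C1 + C2*y^(1/10)


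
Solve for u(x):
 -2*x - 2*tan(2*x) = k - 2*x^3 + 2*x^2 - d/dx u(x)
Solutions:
 u(x) = C1 + k*x - x^4/2 + 2*x^3/3 + x^2 - log(cos(2*x))


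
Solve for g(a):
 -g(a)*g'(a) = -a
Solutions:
 g(a) = -sqrt(C1 + a^2)
 g(a) = sqrt(C1 + a^2)


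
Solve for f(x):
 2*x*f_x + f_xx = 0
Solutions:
 f(x) = C1 + C2*erf(x)


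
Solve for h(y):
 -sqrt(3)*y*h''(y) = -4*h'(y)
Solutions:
 h(y) = C1 + C2*y^(1 + 4*sqrt(3)/3)


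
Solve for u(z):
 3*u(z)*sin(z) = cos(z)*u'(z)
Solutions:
 u(z) = C1/cos(z)^3


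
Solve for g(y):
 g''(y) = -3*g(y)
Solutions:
 g(y) = C1*sin(sqrt(3)*y) + C2*cos(sqrt(3)*y)


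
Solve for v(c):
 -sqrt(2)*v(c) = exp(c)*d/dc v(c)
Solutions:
 v(c) = C1*exp(sqrt(2)*exp(-c))


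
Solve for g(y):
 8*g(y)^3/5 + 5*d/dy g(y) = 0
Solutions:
 g(y) = -5*sqrt(2)*sqrt(-1/(C1 - 8*y))/2
 g(y) = 5*sqrt(2)*sqrt(-1/(C1 - 8*y))/2


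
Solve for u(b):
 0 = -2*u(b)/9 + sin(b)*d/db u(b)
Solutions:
 u(b) = C1*(cos(b) - 1)^(1/9)/(cos(b) + 1)^(1/9)


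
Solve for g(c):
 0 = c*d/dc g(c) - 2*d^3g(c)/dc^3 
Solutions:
 g(c) = C1 + Integral(C2*airyai(2^(2/3)*c/2) + C3*airybi(2^(2/3)*c/2), c)


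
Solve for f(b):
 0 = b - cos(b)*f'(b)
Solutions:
 f(b) = C1 + Integral(b/cos(b), b)


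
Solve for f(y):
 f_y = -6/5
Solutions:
 f(y) = C1 - 6*y/5


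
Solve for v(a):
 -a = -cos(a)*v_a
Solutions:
 v(a) = C1 + Integral(a/cos(a), a)


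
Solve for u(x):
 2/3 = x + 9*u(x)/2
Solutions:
 u(x) = 4/27 - 2*x/9


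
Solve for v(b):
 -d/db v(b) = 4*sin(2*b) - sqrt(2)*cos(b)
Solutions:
 v(b) = C1 + sqrt(2)*sin(b) + 2*cos(2*b)


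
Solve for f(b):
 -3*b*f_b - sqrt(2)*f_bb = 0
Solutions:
 f(b) = C1 + C2*erf(2^(1/4)*sqrt(3)*b/2)


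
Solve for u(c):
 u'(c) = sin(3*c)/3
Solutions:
 u(c) = C1 - cos(3*c)/9


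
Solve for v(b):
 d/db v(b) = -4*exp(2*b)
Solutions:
 v(b) = C1 - 2*exp(2*b)


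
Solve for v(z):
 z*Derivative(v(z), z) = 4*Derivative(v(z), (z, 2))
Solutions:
 v(z) = C1 + C2*erfi(sqrt(2)*z/4)


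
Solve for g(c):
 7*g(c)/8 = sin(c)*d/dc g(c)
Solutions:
 g(c) = C1*(cos(c) - 1)^(7/16)/(cos(c) + 1)^(7/16)


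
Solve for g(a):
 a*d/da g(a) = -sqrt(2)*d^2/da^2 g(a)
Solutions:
 g(a) = C1 + C2*erf(2^(1/4)*a/2)


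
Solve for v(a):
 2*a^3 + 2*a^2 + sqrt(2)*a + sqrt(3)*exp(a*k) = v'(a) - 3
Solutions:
 v(a) = C1 + a^4/2 + 2*a^3/3 + sqrt(2)*a^2/2 + 3*a + sqrt(3)*exp(a*k)/k


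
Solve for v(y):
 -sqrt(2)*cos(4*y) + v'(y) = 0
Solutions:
 v(y) = C1 + sqrt(2)*sin(4*y)/4


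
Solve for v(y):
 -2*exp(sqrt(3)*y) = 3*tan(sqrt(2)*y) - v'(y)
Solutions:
 v(y) = C1 + 2*sqrt(3)*exp(sqrt(3)*y)/3 - 3*sqrt(2)*log(cos(sqrt(2)*y))/2


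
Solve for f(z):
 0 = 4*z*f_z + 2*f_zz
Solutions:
 f(z) = C1 + C2*erf(z)


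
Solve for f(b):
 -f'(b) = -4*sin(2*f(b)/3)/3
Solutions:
 -4*b/3 + 3*log(cos(2*f(b)/3) - 1)/4 - 3*log(cos(2*f(b)/3) + 1)/4 = C1


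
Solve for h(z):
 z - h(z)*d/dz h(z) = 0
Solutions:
 h(z) = -sqrt(C1 + z^2)
 h(z) = sqrt(C1 + z^2)


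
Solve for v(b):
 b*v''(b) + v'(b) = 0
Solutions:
 v(b) = C1 + C2*log(b)


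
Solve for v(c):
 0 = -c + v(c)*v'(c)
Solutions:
 v(c) = -sqrt(C1 + c^2)
 v(c) = sqrt(C1 + c^2)


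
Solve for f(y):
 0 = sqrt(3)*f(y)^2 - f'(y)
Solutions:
 f(y) = -1/(C1 + sqrt(3)*y)


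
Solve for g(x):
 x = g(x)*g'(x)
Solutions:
 g(x) = -sqrt(C1 + x^2)
 g(x) = sqrt(C1 + x^2)


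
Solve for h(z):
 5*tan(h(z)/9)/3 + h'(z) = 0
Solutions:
 h(z) = -9*asin(C1*exp(-5*z/27)) + 9*pi
 h(z) = 9*asin(C1*exp(-5*z/27))


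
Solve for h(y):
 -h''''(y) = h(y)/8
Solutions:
 h(y) = (C1*sin(2^(3/4)*y/4) + C2*cos(2^(3/4)*y/4))*exp(-2^(3/4)*y/4) + (C3*sin(2^(3/4)*y/4) + C4*cos(2^(3/4)*y/4))*exp(2^(3/4)*y/4)


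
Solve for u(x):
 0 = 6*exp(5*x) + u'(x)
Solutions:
 u(x) = C1 - 6*exp(5*x)/5


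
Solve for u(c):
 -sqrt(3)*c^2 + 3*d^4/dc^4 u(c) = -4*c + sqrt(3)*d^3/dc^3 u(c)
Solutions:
 u(c) = C1 + C2*c + C3*c^2 + C4*exp(sqrt(3)*c/3) - c^5/60 - sqrt(3)*c^4/36 - c^3/3


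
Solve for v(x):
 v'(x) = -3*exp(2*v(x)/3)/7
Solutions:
 v(x) = 3*log(-sqrt(-1/(C1 - 3*x))) - 3*log(2) + 3*log(42)/2
 v(x) = 3*log(-1/(C1 - 3*x))/2 - 3*log(2) + 3*log(42)/2


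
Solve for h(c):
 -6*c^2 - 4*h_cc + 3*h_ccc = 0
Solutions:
 h(c) = C1 + C2*c + C3*exp(4*c/3) - c^4/8 - 3*c^3/8 - 27*c^2/32


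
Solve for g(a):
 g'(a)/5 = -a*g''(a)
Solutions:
 g(a) = C1 + C2*a^(4/5)


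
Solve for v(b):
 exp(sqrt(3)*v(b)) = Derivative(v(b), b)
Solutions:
 v(b) = sqrt(3)*(2*log(-1/(C1 + b)) - log(3))/6


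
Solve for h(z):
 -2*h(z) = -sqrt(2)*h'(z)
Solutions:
 h(z) = C1*exp(sqrt(2)*z)


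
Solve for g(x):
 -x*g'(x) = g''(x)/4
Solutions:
 g(x) = C1 + C2*erf(sqrt(2)*x)


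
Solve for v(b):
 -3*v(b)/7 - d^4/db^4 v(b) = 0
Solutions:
 v(b) = (C1*sin(sqrt(2)*3^(1/4)*7^(3/4)*b/14) + C2*cos(sqrt(2)*3^(1/4)*7^(3/4)*b/14))*exp(-sqrt(2)*3^(1/4)*7^(3/4)*b/14) + (C3*sin(sqrt(2)*3^(1/4)*7^(3/4)*b/14) + C4*cos(sqrt(2)*3^(1/4)*7^(3/4)*b/14))*exp(sqrt(2)*3^(1/4)*7^(3/4)*b/14)


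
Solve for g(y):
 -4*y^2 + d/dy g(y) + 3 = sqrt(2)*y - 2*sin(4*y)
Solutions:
 g(y) = C1 + 4*y^3/3 + sqrt(2)*y^2/2 - 3*y + cos(4*y)/2


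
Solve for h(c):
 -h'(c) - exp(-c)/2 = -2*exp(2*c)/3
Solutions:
 h(c) = C1 + exp(2*c)/3 + exp(-c)/2


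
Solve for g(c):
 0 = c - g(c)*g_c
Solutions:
 g(c) = -sqrt(C1 + c^2)
 g(c) = sqrt(C1 + c^2)


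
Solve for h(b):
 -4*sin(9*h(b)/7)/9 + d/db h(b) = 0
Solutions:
 -4*b/9 + 7*log(cos(9*h(b)/7) - 1)/18 - 7*log(cos(9*h(b)/7) + 1)/18 = C1


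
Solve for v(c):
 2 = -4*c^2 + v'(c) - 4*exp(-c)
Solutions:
 v(c) = C1 + 4*c^3/3 + 2*c - 4*exp(-c)


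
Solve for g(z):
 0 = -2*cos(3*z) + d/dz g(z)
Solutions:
 g(z) = C1 + 2*sin(3*z)/3


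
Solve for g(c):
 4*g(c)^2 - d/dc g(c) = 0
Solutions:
 g(c) = -1/(C1 + 4*c)


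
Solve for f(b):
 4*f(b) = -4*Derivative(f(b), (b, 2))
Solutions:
 f(b) = C1*sin(b) + C2*cos(b)


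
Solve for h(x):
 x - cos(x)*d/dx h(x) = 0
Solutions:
 h(x) = C1 + Integral(x/cos(x), x)


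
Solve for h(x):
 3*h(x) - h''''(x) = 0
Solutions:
 h(x) = C1*exp(-3^(1/4)*x) + C2*exp(3^(1/4)*x) + C3*sin(3^(1/4)*x) + C4*cos(3^(1/4)*x)


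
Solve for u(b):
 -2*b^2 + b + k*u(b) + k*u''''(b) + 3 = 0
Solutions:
 u(b) = C1*exp(-sqrt(2)*b*(1 - I)/2) + C2*exp(sqrt(2)*b*(1 - I)/2) + C3*exp(-sqrt(2)*b*(1 + I)/2) + C4*exp(sqrt(2)*b*(1 + I)/2) + 2*b^2/k - b/k - 3/k


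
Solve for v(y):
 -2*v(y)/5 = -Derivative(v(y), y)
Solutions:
 v(y) = C1*exp(2*y/5)


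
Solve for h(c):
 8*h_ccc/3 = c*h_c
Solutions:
 h(c) = C1 + Integral(C2*airyai(3^(1/3)*c/2) + C3*airybi(3^(1/3)*c/2), c)


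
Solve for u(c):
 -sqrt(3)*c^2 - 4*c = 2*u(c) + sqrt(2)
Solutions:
 u(c) = -sqrt(3)*c^2/2 - 2*c - sqrt(2)/2


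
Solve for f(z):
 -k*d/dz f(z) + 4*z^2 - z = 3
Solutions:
 f(z) = C1 + 4*z^3/(3*k) - z^2/(2*k) - 3*z/k


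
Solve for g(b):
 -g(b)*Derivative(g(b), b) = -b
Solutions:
 g(b) = -sqrt(C1 + b^2)
 g(b) = sqrt(C1 + b^2)


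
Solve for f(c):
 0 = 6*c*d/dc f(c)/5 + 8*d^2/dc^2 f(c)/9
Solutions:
 f(c) = C1 + C2*erf(3*sqrt(30)*c/20)


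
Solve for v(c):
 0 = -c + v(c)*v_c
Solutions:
 v(c) = -sqrt(C1 + c^2)
 v(c) = sqrt(C1 + c^2)


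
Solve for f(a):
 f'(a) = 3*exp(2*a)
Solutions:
 f(a) = C1 + 3*exp(2*a)/2


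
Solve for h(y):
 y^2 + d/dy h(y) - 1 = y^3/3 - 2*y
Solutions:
 h(y) = C1 + y^4/12 - y^3/3 - y^2 + y


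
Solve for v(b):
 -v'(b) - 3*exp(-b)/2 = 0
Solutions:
 v(b) = C1 + 3*exp(-b)/2


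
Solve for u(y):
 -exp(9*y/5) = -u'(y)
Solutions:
 u(y) = C1 + 5*exp(9*y/5)/9


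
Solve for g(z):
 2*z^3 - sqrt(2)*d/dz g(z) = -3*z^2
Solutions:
 g(z) = C1 + sqrt(2)*z^4/4 + sqrt(2)*z^3/2


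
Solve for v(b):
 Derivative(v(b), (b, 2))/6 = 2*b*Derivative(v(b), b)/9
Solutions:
 v(b) = C1 + C2*erfi(sqrt(6)*b/3)


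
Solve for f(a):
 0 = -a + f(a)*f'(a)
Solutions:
 f(a) = -sqrt(C1 + a^2)
 f(a) = sqrt(C1 + a^2)


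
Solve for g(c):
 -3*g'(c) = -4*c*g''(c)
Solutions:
 g(c) = C1 + C2*c^(7/4)


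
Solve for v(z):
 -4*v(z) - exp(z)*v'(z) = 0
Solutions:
 v(z) = C1*exp(4*exp(-z))


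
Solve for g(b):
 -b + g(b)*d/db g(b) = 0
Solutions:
 g(b) = -sqrt(C1 + b^2)
 g(b) = sqrt(C1 + b^2)


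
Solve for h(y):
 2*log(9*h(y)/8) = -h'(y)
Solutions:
 -Integral(1/(-log(_y) - 2*log(3) + 3*log(2)), (_y, h(y)))/2 = C1 - y


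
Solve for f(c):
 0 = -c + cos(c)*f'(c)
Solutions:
 f(c) = C1 + Integral(c/cos(c), c)


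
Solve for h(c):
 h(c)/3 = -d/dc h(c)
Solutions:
 h(c) = C1*exp(-c/3)


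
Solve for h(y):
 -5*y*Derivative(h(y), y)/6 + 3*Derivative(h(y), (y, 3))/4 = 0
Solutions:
 h(y) = C1 + Integral(C2*airyai(30^(1/3)*y/3) + C3*airybi(30^(1/3)*y/3), y)


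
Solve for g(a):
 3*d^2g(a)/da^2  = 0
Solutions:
 g(a) = C1 + C2*a


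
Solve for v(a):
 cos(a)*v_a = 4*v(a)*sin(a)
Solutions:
 v(a) = C1/cos(a)^4


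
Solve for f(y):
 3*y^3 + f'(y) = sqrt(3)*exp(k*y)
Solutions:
 f(y) = C1 - 3*y^4/4 + sqrt(3)*exp(k*y)/k


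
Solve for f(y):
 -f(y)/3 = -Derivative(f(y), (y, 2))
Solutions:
 f(y) = C1*exp(-sqrt(3)*y/3) + C2*exp(sqrt(3)*y/3)


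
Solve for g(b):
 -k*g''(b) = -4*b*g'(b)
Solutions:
 g(b) = C1 + C2*erf(sqrt(2)*b*sqrt(-1/k))/sqrt(-1/k)


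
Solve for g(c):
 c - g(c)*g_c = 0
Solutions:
 g(c) = -sqrt(C1 + c^2)
 g(c) = sqrt(C1 + c^2)


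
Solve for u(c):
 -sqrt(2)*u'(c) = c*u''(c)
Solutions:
 u(c) = C1 + C2*c^(1 - sqrt(2))


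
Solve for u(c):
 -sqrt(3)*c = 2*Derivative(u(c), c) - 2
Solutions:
 u(c) = C1 - sqrt(3)*c^2/4 + c


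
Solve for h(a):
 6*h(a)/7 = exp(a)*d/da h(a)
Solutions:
 h(a) = C1*exp(-6*exp(-a)/7)


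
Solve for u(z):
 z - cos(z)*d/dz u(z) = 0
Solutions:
 u(z) = C1 + Integral(z/cos(z), z)


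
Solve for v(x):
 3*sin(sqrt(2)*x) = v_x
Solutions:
 v(x) = C1 - 3*sqrt(2)*cos(sqrt(2)*x)/2


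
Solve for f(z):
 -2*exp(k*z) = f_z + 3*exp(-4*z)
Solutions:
 f(z) = C1 + 3*exp(-4*z)/4 - 2*exp(k*z)/k


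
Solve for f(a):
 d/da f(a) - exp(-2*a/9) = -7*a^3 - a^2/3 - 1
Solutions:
 f(a) = C1 - 7*a^4/4 - a^3/9 - a - 9*exp(-2*a/9)/2


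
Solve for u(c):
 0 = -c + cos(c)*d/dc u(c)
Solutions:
 u(c) = C1 + Integral(c/cos(c), c)


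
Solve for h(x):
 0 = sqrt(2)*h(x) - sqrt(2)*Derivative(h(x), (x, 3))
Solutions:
 h(x) = C3*exp(x) + (C1*sin(sqrt(3)*x/2) + C2*cos(sqrt(3)*x/2))*exp(-x/2)


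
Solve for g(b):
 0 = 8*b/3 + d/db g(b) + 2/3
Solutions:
 g(b) = C1 - 4*b^2/3 - 2*b/3


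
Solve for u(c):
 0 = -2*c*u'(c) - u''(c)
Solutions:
 u(c) = C1 + C2*erf(c)


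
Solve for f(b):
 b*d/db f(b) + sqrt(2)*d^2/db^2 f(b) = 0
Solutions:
 f(b) = C1 + C2*erf(2^(1/4)*b/2)


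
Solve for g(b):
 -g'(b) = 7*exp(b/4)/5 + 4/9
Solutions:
 g(b) = C1 - 4*b/9 - 28*exp(b/4)/5


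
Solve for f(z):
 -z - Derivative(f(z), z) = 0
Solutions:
 f(z) = C1 - z^2/2


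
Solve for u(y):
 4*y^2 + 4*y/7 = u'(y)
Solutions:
 u(y) = C1 + 4*y^3/3 + 2*y^2/7


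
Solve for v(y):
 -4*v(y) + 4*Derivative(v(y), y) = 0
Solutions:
 v(y) = C1*exp(y)


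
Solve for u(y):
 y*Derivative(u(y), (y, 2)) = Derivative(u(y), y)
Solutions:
 u(y) = C1 + C2*y^2


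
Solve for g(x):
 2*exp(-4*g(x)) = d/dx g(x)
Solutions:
 g(x) = log(-I*(C1 + 8*x)^(1/4))
 g(x) = log(I*(C1 + 8*x)^(1/4))
 g(x) = log(-(C1 + 8*x)^(1/4))
 g(x) = log(C1 + 8*x)/4


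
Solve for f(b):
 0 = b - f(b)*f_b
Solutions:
 f(b) = -sqrt(C1 + b^2)
 f(b) = sqrt(C1 + b^2)


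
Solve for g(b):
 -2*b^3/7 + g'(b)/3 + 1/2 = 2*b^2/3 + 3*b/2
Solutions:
 g(b) = C1 + 3*b^4/14 + 2*b^3/3 + 9*b^2/4 - 3*b/2


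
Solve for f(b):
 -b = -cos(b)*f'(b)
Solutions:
 f(b) = C1 + Integral(b/cos(b), b)


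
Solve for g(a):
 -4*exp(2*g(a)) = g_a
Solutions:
 g(a) = log(-sqrt(-1/(C1 - 4*a))) - log(2)/2
 g(a) = log(-1/(C1 - 4*a))/2 - log(2)/2


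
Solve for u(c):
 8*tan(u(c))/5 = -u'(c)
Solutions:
 u(c) = pi - asin(C1*exp(-8*c/5))
 u(c) = asin(C1*exp(-8*c/5))


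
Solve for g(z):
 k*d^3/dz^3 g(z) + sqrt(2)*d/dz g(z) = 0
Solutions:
 g(z) = C1 + C2*exp(-2^(1/4)*z*sqrt(-1/k)) + C3*exp(2^(1/4)*z*sqrt(-1/k))


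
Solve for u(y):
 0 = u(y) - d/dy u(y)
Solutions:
 u(y) = C1*exp(y)


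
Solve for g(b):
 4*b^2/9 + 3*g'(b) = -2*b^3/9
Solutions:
 g(b) = C1 - b^4/54 - 4*b^3/81


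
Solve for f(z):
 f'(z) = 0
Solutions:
 f(z) = C1


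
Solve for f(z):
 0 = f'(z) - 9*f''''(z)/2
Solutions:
 f(z) = C1 + C4*exp(6^(1/3)*z/3) + (C2*sin(2^(1/3)*3^(5/6)*z/6) + C3*cos(2^(1/3)*3^(5/6)*z/6))*exp(-6^(1/3)*z/6)


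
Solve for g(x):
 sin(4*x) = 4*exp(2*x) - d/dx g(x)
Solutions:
 g(x) = C1 + 2*exp(2*x) + cos(4*x)/4


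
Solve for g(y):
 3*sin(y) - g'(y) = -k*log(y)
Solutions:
 g(y) = C1 + k*y*(log(y) - 1) - 3*cos(y)


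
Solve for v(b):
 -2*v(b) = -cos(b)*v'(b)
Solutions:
 v(b) = C1*(sin(b) + 1)/(sin(b) - 1)


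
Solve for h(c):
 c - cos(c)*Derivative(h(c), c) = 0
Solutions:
 h(c) = C1 + Integral(c/cos(c), c)


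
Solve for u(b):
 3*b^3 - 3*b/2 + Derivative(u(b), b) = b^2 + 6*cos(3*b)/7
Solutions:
 u(b) = C1 - 3*b^4/4 + b^3/3 + 3*b^2/4 + 2*sin(3*b)/7


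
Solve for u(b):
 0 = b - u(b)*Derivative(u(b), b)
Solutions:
 u(b) = -sqrt(C1 + b^2)
 u(b) = sqrt(C1 + b^2)


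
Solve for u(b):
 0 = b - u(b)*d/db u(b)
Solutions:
 u(b) = -sqrt(C1 + b^2)
 u(b) = sqrt(C1 + b^2)


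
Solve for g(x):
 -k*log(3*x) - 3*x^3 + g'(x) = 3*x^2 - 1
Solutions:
 g(x) = C1 + k*x*log(x) - k*x + k*x*log(3) + 3*x^4/4 + x^3 - x


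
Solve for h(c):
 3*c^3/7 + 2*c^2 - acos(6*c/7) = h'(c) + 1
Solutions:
 h(c) = C1 + 3*c^4/28 + 2*c^3/3 - c*acos(6*c/7) - c + sqrt(49 - 36*c^2)/6


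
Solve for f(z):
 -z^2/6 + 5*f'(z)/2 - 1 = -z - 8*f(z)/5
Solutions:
 f(z) = C1*exp(-16*z/25) + 5*z^2/48 - 365*z/384 + 12965/6144


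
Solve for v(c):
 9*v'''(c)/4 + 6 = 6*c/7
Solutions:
 v(c) = C1 + C2*c + C3*c^2 + c^4/63 - 4*c^3/9


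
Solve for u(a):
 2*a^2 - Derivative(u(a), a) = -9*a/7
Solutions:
 u(a) = C1 + 2*a^3/3 + 9*a^2/14


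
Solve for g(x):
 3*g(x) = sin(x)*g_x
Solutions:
 g(x) = C1*(cos(x) - 1)^(3/2)/(cos(x) + 1)^(3/2)


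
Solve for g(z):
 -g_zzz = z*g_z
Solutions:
 g(z) = C1 + Integral(C2*airyai(-z) + C3*airybi(-z), z)


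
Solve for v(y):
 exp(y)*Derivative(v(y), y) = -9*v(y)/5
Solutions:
 v(y) = C1*exp(9*exp(-y)/5)


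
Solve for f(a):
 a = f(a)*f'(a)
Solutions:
 f(a) = -sqrt(C1 + a^2)
 f(a) = sqrt(C1 + a^2)


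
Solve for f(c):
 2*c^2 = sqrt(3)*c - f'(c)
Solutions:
 f(c) = C1 - 2*c^3/3 + sqrt(3)*c^2/2


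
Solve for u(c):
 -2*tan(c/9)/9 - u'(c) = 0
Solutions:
 u(c) = C1 + 2*log(cos(c/9))


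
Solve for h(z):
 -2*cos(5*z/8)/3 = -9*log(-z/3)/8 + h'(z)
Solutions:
 h(z) = C1 + 9*z*log(-z)/8 - 9*z*log(3)/8 - 9*z/8 - 16*sin(5*z/8)/15


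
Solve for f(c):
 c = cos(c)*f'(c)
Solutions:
 f(c) = C1 + Integral(c/cos(c), c)


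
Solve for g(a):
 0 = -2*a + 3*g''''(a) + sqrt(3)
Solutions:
 g(a) = C1 + C2*a + C3*a^2 + C4*a^3 + a^5/180 - sqrt(3)*a^4/72


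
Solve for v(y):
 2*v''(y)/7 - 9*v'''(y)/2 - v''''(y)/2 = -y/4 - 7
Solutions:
 v(y) = C1 + C2*y + C3*exp(y*(-63 + sqrt(4081))/14) + C4*exp(-y*(63 + sqrt(4081))/14) - 7*y^3/48 - 1225*y^2/64


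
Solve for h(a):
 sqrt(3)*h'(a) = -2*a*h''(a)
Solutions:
 h(a) = C1 + C2*a^(1 - sqrt(3)/2)


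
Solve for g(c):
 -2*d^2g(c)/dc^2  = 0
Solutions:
 g(c) = C1 + C2*c


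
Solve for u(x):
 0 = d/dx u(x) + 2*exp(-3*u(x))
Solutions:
 u(x) = log(C1 - 6*x)/3
 u(x) = log((-3^(1/3) - 3^(5/6)*I)*(C1 - 2*x)^(1/3)/2)
 u(x) = log((-3^(1/3) + 3^(5/6)*I)*(C1 - 2*x)^(1/3)/2)


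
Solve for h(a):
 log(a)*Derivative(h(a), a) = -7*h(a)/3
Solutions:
 h(a) = C1*exp(-7*li(a)/3)


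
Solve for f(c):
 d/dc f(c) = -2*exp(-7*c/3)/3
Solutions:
 f(c) = C1 + 2*exp(-7*c/3)/7


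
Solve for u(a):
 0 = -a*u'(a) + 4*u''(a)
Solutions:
 u(a) = C1 + C2*erfi(sqrt(2)*a/4)


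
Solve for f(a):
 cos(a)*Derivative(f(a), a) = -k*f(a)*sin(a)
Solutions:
 f(a) = C1*exp(k*log(cos(a)))


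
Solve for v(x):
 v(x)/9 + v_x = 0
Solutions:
 v(x) = C1*exp(-x/9)


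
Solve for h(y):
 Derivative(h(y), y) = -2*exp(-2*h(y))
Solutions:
 h(y) = log(-sqrt(C1 - 4*y))
 h(y) = log(C1 - 4*y)/2


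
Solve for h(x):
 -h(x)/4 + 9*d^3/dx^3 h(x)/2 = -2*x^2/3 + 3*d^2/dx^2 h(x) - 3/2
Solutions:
 h(x) = C1*exp(x*(-2^(1/3)*(9*sqrt(145) + 113)^(1/3) - 8*2^(2/3)/(9*sqrt(145) + 113)^(1/3) + 8)/36)*sin(2^(1/3)*sqrt(3)*x*(-(9*sqrt(145) + 113)^(1/3) + 8*2^(1/3)/(9*sqrt(145) + 113)^(1/3))/36) + C2*exp(x*(-2^(1/3)*(9*sqrt(145) + 113)^(1/3) - 8*2^(2/3)/(9*sqrt(145) + 113)^(1/3) + 8)/36)*cos(2^(1/3)*sqrt(3)*x*(-(9*sqrt(145) + 113)^(1/3) + 8*2^(1/3)/(9*sqrt(145) + 113)^(1/3))/36) + C3*exp(x*(8*2^(2/3)/(9*sqrt(145) + 113)^(1/3) + 4 + 2^(1/3)*(9*sqrt(145) + 113)^(1/3))/18) + 8*x^2/3 - 58


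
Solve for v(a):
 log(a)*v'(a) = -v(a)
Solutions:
 v(a) = C1*exp(-li(a))


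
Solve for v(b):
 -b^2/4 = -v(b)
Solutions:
 v(b) = b^2/4


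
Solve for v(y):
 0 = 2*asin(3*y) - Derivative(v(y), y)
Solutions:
 v(y) = C1 + 2*y*asin(3*y) + 2*sqrt(1 - 9*y^2)/3


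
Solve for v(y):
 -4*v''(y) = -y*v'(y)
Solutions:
 v(y) = C1 + C2*erfi(sqrt(2)*y/4)


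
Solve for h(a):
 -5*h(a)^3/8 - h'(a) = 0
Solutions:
 h(a) = -2*sqrt(-1/(C1 - 5*a))
 h(a) = 2*sqrt(-1/(C1 - 5*a))


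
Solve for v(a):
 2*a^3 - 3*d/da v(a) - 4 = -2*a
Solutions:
 v(a) = C1 + a^4/6 + a^2/3 - 4*a/3


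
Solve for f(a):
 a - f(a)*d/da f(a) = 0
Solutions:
 f(a) = -sqrt(C1 + a^2)
 f(a) = sqrt(C1 + a^2)


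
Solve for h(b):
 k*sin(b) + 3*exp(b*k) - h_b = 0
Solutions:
 h(b) = C1 - k*cos(b) + 3*exp(b*k)/k


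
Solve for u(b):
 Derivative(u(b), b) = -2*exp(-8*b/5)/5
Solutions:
 u(b) = C1 + exp(-8*b/5)/4


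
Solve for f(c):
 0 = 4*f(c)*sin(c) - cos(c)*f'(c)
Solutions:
 f(c) = C1/cos(c)^4


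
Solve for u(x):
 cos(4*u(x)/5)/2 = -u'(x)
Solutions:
 x/2 - 5*log(sin(4*u(x)/5) - 1)/8 + 5*log(sin(4*u(x)/5) + 1)/8 = C1


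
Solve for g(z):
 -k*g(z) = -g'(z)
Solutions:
 g(z) = C1*exp(k*z)


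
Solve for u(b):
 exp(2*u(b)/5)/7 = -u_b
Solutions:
 u(b) = 5*log(-sqrt(-1/(C1 - b))) - 5*log(2) + 5*log(70)/2
 u(b) = 5*log(-1/(C1 - b))/2 - 5*log(2) + 5*log(70)/2


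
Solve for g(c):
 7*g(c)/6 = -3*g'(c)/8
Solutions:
 g(c) = C1*exp(-28*c/9)


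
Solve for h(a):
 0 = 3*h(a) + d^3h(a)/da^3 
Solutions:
 h(a) = C3*exp(-3^(1/3)*a) + (C1*sin(3^(5/6)*a/2) + C2*cos(3^(5/6)*a/2))*exp(3^(1/3)*a/2)


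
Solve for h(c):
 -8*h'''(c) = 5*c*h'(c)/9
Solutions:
 h(c) = C1 + Integral(C2*airyai(-15^(1/3)*c/6) + C3*airybi(-15^(1/3)*c/6), c)


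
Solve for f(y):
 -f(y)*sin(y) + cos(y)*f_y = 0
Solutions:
 f(y) = C1/cos(y)


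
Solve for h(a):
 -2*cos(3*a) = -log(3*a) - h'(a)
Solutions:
 h(a) = C1 - a*log(a) - a*log(3) + a + 2*sin(3*a)/3


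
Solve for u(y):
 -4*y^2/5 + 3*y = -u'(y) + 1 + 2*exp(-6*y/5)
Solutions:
 u(y) = C1 + 4*y^3/15 - 3*y^2/2 + y - 5*exp(-6*y/5)/3


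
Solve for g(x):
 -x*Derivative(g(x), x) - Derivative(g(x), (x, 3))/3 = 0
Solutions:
 g(x) = C1 + Integral(C2*airyai(-3^(1/3)*x) + C3*airybi(-3^(1/3)*x), x)


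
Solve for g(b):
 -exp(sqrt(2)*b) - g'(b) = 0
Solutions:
 g(b) = C1 - sqrt(2)*exp(sqrt(2)*b)/2


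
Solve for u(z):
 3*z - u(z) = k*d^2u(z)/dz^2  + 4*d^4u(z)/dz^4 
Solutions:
 u(z) = C1*exp(-sqrt(2)*z*sqrt(-k - sqrt(k^2 - 16))/4) + C2*exp(sqrt(2)*z*sqrt(-k - sqrt(k^2 - 16))/4) + C3*exp(-sqrt(2)*z*sqrt(-k + sqrt(k^2 - 16))/4) + C4*exp(sqrt(2)*z*sqrt(-k + sqrt(k^2 - 16))/4) + 3*z


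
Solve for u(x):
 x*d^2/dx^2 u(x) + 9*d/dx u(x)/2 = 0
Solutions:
 u(x) = C1 + C2/x^(7/2)


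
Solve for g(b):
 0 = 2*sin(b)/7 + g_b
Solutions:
 g(b) = C1 + 2*cos(b)/7


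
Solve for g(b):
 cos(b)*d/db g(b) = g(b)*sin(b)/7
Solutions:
 g(b) = C1/cos(b)^(1/7)


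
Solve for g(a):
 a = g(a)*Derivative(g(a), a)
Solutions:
 g(a) = -sqrt(C1 + a^2)
 g(a) = sqrt(C1 + a^2)


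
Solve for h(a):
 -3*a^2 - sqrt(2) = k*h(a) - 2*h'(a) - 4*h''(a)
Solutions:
 h(a) = C1*exp(a*(sqrt(4*k + 1) - 1)/4) + C2*exp(-a*(sqrt(4*k + 1) + 1)/4) - 3*a^2/k - 12*a/k^2 - sqrt(2)/k - 24/k^2 - 24/k^3


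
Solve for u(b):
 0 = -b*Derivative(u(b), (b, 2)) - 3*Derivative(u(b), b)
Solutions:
 u(b) = C1 + C2/b^2


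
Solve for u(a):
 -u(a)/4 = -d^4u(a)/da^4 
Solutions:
 u(a) = C1*exp(-sqrt(2)*a/2) + C2*exp(sqrt(2)*a/2) + C3*sin(sqrt(2)*a/2) + C4*cos(sqrt(2)*a/2)


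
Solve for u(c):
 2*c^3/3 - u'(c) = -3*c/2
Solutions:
 u(c) = C1 + c^4/6 + 3*c^2/4


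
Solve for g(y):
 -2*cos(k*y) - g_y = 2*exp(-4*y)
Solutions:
 g(y) = C1 + exp(-4*y)/2 - 2*sin(k*y)/k


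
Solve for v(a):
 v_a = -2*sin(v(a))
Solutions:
 v(a) = -acos((-C1 - exp(4*a))/(C1 - exp(4*a))) + 2*pi
 v(a) = acos((-C1 - exp(4*a))/(C1 - exp(4*a)))


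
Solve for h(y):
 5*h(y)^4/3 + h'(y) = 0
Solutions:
 h(y) = (-1 - sqrt(3)*I)*(1/(C1 + 5*y))^(1/3)/2
 h(y) = (-1 + sqrt(3)*I)*(1/(C1 + 5*y))^(1/3)/2
 h(y) = (1/(C1 + 5*y))^(1/3)


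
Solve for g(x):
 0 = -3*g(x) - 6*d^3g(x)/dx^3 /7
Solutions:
 g(x) = C3*exp(-2^(2/3)*7^(1/3)*x/2) + (C1*sin(2^(2/3)*sqrt(3)*7^(1/3)*x/4) + C2*cos(2^(2/3)*sqrt(3)*7^(1/3)*x/4))*exp(2^(2/3)*7^(1/3)*x/4)


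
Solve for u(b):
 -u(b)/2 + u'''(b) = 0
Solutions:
 u(b) = C3*exp(2^(2/3)*b/2) + (C1*sin(2^(2/3)*sqrt(3)*b/4) + C2*cos(2^(2/3)*sqrt(3)*b/4))*exp(-2^(2/3)*b/4)


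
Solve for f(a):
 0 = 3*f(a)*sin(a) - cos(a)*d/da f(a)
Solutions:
 f(a) = C1/cos(a)^3


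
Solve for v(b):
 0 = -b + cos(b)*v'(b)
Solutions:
 v(b) = C1 + Integral(b/cos(b), b)


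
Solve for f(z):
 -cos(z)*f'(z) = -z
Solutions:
 f(z) = C1 + Integral(z/cos(z), z)


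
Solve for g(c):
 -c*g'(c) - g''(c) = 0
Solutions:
 g(c) = C1 + C2*erf(sqrt(2)*c/2)


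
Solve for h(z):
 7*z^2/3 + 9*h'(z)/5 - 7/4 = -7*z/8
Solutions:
 h(z) = C1 - 35*z^3/81 - 35*z^2/144 + 35*z/36


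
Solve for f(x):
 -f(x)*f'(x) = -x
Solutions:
 f(x) = -sqrt(C1 + x^2)
 f(x) = sqrt(C1 + x^2)


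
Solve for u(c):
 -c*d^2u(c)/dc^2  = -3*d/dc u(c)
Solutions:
 u(c) = C1 + C2*c^4


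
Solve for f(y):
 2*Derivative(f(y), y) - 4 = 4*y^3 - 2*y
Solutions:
 f(y) = C1 + y^4/2 - y^2/2 + 2*y


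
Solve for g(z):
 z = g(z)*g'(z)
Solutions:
 g(z) = -sqrt(C1 + z^2)
 g(z) = sqrt(C1 + z^2)


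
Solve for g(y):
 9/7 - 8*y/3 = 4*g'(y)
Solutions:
 g(y) = C1 - y^2/3 + 9*y/28


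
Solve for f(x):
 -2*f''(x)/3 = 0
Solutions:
 f(x) = C1 + C2*x


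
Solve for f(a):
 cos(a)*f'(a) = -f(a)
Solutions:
 f(a) = C1*sqrt(sin(a) - 1)/sqrt(sin(a) + 1)


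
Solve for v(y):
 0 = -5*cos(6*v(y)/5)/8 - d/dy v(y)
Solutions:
 5*y/8 - 5*log(sin(6*v(y)/5) - 1)/12 + 5*log(sin(6*v(y)/5) + 1)/12 = C1


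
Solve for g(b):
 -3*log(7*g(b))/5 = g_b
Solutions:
 5*Integral(1/(log(_y) + log(7)), (_y, g(b)))/3 = C1 - b


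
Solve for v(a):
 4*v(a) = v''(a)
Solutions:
 v(a) = C1*exp(-2*a) + C2*exp(2*a)


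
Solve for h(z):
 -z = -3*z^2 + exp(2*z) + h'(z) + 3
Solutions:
 h(z) = C1 + z^3 - z^2/2 - 3*z - exp(2*z)/2


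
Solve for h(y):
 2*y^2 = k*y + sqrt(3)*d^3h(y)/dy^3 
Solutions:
 h(y) = C1 + C2*y + C3*y^2 - sqrt(3)*k*y^4/72 + sqrt(3)*y^5/90


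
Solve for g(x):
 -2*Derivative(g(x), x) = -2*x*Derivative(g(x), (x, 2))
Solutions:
 g(x) = C1 + C2*x^2


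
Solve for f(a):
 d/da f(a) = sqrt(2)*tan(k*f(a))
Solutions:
 f(a) = Piecewise((-asin(exp(C1*k + sqrt(2)*a*k))/k + pi/k, Ne(k, 0)), (nan, True))
 f(a) = Piecewise((asin(exp(C1*k + sqrt(2)*a*k))/k, Ne(k, 0)), (nan, True))


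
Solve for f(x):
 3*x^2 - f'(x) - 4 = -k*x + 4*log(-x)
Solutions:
 f(x) = C1 + k*x^2/2 + x^3 - 4*x*log(-x)


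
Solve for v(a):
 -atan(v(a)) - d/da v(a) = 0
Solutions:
 Integral(1/atan(_y), (_y, v(a))) = C1 - a


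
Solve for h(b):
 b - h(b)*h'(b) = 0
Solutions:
 h(b) = -sqrt(C1 + b^2)
 h(b) = sqrt(C1 + b^2)


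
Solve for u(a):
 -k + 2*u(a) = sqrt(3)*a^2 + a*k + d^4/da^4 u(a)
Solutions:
 u(a) = C1*exp(-2^(1/4)*a) + C2*exp(2^(1/4)*a) + C3*sin(2^(1/4)*a) + C4*cos(2^(1/4)*a) + sqrt(3)*a^2/2 + a*k/2 + k/2


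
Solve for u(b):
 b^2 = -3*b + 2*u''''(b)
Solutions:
 u(b) = C1 + C2*b + C3*b^2 + C4*b^3 + b^6/720 + b^5/80


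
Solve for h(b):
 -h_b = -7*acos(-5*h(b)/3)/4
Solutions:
 Integral(1/acos(-5*_y/3), (_y, h(b))) = C1 + 7*b/4


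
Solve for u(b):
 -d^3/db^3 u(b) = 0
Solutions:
 u(b) = C1 + C2*b + C3*b^2


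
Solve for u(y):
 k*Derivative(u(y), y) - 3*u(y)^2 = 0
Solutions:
 u(y) = -k/(C1*k + 3*y)


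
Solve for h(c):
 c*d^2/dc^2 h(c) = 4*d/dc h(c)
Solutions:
 h(c) = C1 + C2*c^5


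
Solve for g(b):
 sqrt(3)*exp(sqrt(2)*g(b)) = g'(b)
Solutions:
 g(b) = sqrt(2)*(2*log(-1/(C1 + sqrt(3)*b)) - log(2))/4


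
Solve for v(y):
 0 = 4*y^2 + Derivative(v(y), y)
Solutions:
 v(y) = C1 - 4*y^3/3


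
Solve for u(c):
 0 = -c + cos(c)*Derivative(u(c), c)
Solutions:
 u(c) = C1 + Integral(c/cos(c), c)


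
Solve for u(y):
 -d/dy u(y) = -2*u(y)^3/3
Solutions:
 u(y) = -sqrt(6)*sqrt(-1/(C1 + 2*y))/2
 u(y) = sqrt(6)*sqrt(-1/(C1 + 2*y))/2


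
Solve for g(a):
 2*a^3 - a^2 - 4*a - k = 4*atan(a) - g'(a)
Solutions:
 g(a) = C1 - a^4/2 + a^3/3 + 2*a^2 + a*k + 4*a*atan(a) - 2*log(a^2 + 1)


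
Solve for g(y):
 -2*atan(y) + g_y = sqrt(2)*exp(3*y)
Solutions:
 g(y) = C1 + 2*y*atan(y) + sqrt(2)*exp(3*y)/3 - log(y^2 + 1)


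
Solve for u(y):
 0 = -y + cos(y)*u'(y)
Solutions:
 u(y) = C1 + Integral(y/cos(y), y)


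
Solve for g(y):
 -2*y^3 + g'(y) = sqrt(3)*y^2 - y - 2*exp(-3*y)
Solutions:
 g(y) = C1 + y^4/2 + sqrt(3)*y^3/3 - y^2/2 + 2*exp(-3*y)/3


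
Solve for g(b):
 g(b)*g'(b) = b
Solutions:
 g(b) = -sqrt(C1 + b^2)
 g(b) = sqrt(C1 + b^2)


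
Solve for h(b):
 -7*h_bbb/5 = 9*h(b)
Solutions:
 h(b) = C3*exp(b*(-45^(1/3)*7^(2/3) + 3*21^(2/3)*5^(1/3))/28)*sin(3*3^(1/6)*5^(1/3)*7^(2/3)*b/14) + C4*exp(b*(-45^(1/3)*7^(2/3) + 3*21^(2/3)*5^(1/3))/28)*cos(3*3^(1/6)*5^(1/3)*7^(2/3)*b/14) + C5*exp(-b*(45^(1/3)*7^(2/3) + 3*21^(2/3)*5^(1/3))/28) + (C1*sin(3*3^(1/6)*5^(1/3)*7^(2/3)*b/14) + C2*cos(3*3^(1/6)*5^(1/3)*7^(2/3)*b/14))*exp(45^(1/3)*7^(2/3)*b/14)


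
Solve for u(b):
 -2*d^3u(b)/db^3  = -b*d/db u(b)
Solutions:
 u(b) = C1 + Integral(C2*airyai(2^(2/3)*b/2) + C3*airybi(2^(2/3)*b/2), b)


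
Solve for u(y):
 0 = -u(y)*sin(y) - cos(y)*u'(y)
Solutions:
 u(y) = C1*cos(y)


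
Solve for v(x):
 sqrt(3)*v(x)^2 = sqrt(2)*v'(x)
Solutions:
 v(x) = -2/(C1 + sqrt(6)*x)


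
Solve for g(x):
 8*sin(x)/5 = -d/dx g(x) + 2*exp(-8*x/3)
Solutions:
 g(x) = C1 + 8*cos(x)/5 - 3*exp(-8*x/3)/4


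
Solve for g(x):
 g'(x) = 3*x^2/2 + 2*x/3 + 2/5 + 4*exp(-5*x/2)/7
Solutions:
 g(x) = C1 + x^3/2 + x^2/3 + 2*x/5 - 8*exp(-5*x/2)/35


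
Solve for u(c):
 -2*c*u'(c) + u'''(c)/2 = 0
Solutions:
 u(c) = C1 + Integral(C2*airyai(2^(2/3)*c) + C3*airybi(2^(2/3)*c), c)


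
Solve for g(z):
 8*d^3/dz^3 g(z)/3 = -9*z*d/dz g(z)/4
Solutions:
 g(z) = C1 + Integral(C2*airyai(-3*2^(1/3)*z/4) + C3*airybi(-3*2^(1/3)*z/4), z)


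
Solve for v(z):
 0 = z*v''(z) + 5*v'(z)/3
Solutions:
 v(z) = C1 + C2/z^(2/3)


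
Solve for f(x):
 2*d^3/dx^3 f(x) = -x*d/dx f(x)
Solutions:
 f(x) = C1 + Integral(C2*airyai(-2^(2/3)*x/2) + C3*airybi(-2^(2/3)*x/2), x)


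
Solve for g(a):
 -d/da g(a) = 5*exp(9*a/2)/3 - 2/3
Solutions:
 g(a) = C1 + 2*a/3 - 10*exp(9*a/2)/27


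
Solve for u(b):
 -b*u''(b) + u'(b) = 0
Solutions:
 u(b) = C1 + C2*b^2


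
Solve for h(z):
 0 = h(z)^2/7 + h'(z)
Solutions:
 h(z) = 7/(C1 + z)


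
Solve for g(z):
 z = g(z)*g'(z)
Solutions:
 g(z) = -sqrt(C1 + z^2)
 g(z) = sqrt(C1 + z^2)


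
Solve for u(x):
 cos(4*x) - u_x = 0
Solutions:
 u(x) = C1 + sin(4*x)/4


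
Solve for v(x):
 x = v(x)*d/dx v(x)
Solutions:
 v(x) = -sqrt(C1 + x^2)
 v(x) = sqrt(C1 + x^2)


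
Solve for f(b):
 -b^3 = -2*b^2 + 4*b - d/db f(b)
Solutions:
 f(b) = C1 + b^4/4 - 2*b^3/3 + 2*b^2


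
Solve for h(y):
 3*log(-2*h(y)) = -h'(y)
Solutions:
 Integral(1/(log(-_y) + log(2)), (_y, h(y)))/3 = C1 - y


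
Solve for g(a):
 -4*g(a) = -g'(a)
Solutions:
 g(a) = C1*exp(4*a)


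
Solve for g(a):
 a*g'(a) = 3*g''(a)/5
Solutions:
 g(a) = C1 + C2*erfi(sqrt(30)*a/6)


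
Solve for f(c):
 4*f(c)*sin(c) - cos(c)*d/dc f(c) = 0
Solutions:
 f(c) = C1/cos(c)^4


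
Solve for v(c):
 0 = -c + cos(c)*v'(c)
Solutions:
 v(c) = C1 + Integral(c/cos(c), c)


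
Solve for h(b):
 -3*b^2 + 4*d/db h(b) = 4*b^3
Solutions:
 h(b) = C1 + b^4/4 + b^3/4


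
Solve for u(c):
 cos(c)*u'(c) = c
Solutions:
 u(c) = C1 + Integral(c/cos(c), c)


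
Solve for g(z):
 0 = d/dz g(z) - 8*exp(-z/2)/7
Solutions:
 g(z) = C1 - 16*exp(-z/2)/7


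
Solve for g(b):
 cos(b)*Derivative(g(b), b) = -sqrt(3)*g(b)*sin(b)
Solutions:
 g(b) = C1*cos(b)^(sqrt(3))


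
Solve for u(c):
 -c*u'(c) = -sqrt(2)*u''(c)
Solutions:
 u(c) = C1 + C2*erfi(2^(1/4)*c/2)


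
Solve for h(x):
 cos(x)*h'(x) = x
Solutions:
 h(x) = C1 + Integral(x/cos(x), x)


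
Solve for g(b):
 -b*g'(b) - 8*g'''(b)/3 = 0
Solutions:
 g(b) = C1 + Integral(C2*airyai(-3^(1/3)*b/2) + C3*airybi(-3^(1/3)*b/2), b)


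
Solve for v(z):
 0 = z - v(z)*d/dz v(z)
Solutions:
 v(z) = -sqrt(C1 + z^2)
 v(z) = sqrt(C1 + z^2)


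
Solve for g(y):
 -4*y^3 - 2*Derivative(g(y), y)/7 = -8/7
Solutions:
 g(y) = C1 - 7*y^4/2 + 4*y


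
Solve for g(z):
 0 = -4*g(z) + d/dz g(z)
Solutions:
 g(z) = C1*exp(4*z)


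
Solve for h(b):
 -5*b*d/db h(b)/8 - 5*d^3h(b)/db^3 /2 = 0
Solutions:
 h(b) = C1 + Integral(C2*airyai(-2^(1/3)*b/2) + C3*airybi(-2^(1/3)*b/2), b)


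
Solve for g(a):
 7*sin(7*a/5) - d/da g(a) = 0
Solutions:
 g(a) = C1 - 5*cos(7*a/5)


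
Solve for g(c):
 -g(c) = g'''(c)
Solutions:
 g(c) = C3*exp(-c) + (C1*sin(sqrt(3)*c/2) + C2*cos(sqrt(3)*c/2))*exp(c/2)


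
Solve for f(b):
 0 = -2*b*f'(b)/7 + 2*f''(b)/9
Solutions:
 f(b) = C1 + C2*erfi(3*sqrt(14)*b/14)


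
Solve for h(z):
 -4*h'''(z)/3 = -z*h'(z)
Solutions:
 h(z) = C1 + Integral(C2*airyai(6^(1/3)*z/2) + C3*airybi(6^(1/3)*z/2), z)


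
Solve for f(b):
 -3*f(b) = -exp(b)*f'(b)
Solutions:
 f(b) = C1*exp(-3*exp(-b))


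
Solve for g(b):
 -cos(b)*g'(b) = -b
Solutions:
 g(b) = C1 + Integral(b/cos(b), b)


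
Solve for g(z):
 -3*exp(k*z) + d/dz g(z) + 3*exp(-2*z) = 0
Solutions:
 g(z) = C1 + 3*exp(-2*z)/2 + 3*exp(k*z)/k


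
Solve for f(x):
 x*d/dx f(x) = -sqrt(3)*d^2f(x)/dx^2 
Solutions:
 f(x) = C1 + C2*erf(sqrt(2)*3^(3/4)*x/6)


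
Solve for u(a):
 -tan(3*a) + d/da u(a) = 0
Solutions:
 u(a) = C1 - log(cos(3*a))/3


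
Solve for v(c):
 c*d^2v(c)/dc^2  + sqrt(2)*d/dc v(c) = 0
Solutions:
 v(c) = C1 + C2*c^(1 - sqrt(2))


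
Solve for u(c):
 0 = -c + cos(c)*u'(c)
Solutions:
 u(c) = C1 + Integral(c/cos(c), c)


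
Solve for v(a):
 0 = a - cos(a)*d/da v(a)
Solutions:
 v(a) = C1 + Integral(a/cos(a), a)


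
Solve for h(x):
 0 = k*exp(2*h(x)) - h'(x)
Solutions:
 h(x) = log(-sqrt(-1/(C1 + k*x))) - log(2)/2
 h(x) = log(-1/(C1 + k*x))/2 - log(2)/2


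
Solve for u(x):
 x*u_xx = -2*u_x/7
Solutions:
 u(x) = C1 + C2*x^(5/7)


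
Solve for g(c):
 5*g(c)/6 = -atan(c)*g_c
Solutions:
 g(c) = C1*exp(-5*Integral(1/atan(c), c)/6)


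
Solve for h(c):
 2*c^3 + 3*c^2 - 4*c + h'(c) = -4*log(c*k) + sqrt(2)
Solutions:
 h(c) = C1 - c^4/2 - c^3 + 2*c^2 - 4*c*log(c*k) + c*(sqrt(2) + 4)


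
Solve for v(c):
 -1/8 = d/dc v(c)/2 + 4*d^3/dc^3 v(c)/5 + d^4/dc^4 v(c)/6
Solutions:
 v(c) = C1 + C2*exp(c*(-32 + 128*2^(1/3)/(5*sqrt(36345) + 1399)^(1/3) + 2^(2/3)*(5*sqrt(36345) + 1399)^(1/3))/20)*sin(2^(1/3)*sqrt(3)*c*(-2^(1/3)*(5*sqrt(36345) + 1399)^(1/3) + 128/(5*sqrt(36345) + 1399)^(1/3))/20) + C3*exp(c*(-32 + 128*2^(1/3)/(5*sqrt(36345) + 1399)^(1/3) + 2^(2/3)*(5*sqrt(36345) + 1399)^(1/3))/20)*cos(2^(1/3)*sqrt(3)*c*(-2^(1/3)*(5*sqrt(36345) + 1399)^(1/3) + 128/(5*sqrt(36345) + 1399)^(1/3))/20) + C4*exp(-c*(128*2^(1/3)/(5*sqrt(36345) + 1399)^(1/3) + 16 + 2^(2/3)*(5*sqrt(36345) + 1399)^(1/3))/10) - c/4


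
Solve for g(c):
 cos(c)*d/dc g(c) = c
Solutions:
 g(c) = C1 + Integral(c/cos(c), c)


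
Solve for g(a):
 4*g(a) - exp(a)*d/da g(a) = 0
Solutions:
 g(a) = C1*exp(-4*exp(-a))


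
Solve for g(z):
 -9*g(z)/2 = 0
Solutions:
 g(z) = 0


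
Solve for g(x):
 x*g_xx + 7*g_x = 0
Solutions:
 g(x) = C1 + C2/x^6


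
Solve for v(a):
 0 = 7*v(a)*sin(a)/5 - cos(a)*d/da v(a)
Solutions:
 v(a) = C1/cos(a)^(7/5)


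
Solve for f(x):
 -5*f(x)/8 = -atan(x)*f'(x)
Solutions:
 f(x) = C1*exp(5*Integral(1/atan(x), x)/8)


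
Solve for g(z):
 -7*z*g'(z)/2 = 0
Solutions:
 g(z) = C1


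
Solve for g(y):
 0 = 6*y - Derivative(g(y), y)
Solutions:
 g(y) = C1 + 3*y^2


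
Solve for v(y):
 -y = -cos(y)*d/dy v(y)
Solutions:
 v(y) = C1 + Integral(y/cos(y), y)


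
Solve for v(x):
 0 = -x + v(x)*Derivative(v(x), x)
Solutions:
 v(x) = -sqrt(C1 + x^2)
 v(x) = sqrt(C1 + x^2)


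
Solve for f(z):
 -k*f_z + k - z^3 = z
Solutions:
 f(z) = C1 + z - z^4/(4*k) - z^2/(2*k)


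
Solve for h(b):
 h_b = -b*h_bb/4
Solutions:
 h(b) = C1 + C2/b^3


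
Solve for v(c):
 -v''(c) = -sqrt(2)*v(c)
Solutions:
 v(c) = C1*exp(-2^(1/4)*c) + C2*exp(2^(1/4)*c)
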